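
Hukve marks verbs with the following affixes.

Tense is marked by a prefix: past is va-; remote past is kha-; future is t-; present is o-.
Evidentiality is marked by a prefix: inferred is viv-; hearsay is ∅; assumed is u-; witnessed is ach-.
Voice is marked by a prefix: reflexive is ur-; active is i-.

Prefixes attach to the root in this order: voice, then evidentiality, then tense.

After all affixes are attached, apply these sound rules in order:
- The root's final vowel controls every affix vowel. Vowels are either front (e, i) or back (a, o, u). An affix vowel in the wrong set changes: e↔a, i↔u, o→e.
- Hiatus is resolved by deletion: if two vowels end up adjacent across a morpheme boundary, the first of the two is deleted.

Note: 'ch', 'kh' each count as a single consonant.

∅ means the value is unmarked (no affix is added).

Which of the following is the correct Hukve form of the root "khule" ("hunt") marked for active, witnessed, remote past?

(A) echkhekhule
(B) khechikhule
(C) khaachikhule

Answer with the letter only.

Attach voice active i- → ikhule.
Attach evidentiality witnessed ach- → achikhule.
Attach tense remote past kha- → khaachikhule.
Apply vowel harmony: khaachikhule → kheechikhule.
Apply vowel deletion: kheechikhule → khechikhule.
So the correct form is khechikhule, option (B).
(A) echkhekhule is wrong: it has the affixes in the wrong order.
(C) khaachikhule is wrong: it fails to apply the sound rule(s).

B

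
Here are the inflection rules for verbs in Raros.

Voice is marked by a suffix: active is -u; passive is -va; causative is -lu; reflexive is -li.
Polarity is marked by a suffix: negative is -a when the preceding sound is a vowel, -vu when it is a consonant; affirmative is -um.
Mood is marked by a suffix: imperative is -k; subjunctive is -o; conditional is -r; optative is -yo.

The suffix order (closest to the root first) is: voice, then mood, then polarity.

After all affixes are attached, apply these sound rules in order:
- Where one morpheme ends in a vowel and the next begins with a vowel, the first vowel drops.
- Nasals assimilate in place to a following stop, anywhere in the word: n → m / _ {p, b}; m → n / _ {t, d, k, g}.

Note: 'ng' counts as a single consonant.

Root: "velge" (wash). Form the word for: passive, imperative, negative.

velgevakvu

Attach voice passive -va → velgeva.
Attach mood imperative -k → velgevak.
Attach polarity negative -vu (after consonant 'k') → velgevakvu.
Vowel deletion: no change.
Nasal assimilation: no change.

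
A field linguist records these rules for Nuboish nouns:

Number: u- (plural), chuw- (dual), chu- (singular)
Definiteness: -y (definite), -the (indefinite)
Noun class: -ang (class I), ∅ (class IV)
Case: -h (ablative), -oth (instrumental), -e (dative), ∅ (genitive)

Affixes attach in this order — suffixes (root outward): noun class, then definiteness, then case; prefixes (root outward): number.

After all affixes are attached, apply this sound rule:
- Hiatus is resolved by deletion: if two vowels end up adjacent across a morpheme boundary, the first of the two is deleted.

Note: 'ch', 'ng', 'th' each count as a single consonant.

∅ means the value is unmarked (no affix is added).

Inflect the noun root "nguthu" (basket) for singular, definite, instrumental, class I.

Attach noun class class I -ang → nguthuang.
Attach number singular chu- → chunguthuang.
Attach definiteness definite -y → chunguthuangy.
Attach case instrumental -oth → chunguthuangyoth.
Apply vowel deletion: chunguthuangyoth → chunguthangyoth.

chunguthangyoth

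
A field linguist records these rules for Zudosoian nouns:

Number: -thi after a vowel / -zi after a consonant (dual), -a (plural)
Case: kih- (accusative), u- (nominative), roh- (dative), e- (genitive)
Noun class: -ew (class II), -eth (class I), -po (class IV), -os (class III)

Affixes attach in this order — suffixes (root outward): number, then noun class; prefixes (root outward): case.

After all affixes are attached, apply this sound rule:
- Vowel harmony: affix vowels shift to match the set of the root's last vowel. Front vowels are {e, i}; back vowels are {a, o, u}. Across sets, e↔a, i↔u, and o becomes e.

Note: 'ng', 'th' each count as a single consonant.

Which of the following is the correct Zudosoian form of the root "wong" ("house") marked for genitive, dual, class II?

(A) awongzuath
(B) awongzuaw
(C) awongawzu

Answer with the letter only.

B

Attach number dual -zi (after consonant 'ng') → wongzi.
Attach noun class class II -ew → wongziew.
Attach case genitive e- → ewongziew.
Apply vowel harmony: ewongziew → awongzuaw.
So the correct form is awongzuaw, option (B).
(A) awongzuath is wrong: it uses class I instead of class II for noun class.
(C) awongawzu is wrong: it has the affixes in the wrong order.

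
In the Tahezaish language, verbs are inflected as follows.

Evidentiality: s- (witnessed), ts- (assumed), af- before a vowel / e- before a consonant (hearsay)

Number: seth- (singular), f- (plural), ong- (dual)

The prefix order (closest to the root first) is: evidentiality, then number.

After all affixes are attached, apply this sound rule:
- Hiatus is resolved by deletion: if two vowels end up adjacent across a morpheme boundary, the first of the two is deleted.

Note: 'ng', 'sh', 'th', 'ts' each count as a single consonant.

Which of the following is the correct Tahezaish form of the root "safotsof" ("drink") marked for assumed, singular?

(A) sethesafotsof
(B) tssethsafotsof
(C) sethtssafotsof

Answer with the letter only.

Attach evidentiality assumed ts- → tssafotsof.
Attach number singular seth- → sethtssafotsof.
Vowel deletion: no change.
So the correct form is sethtssafotsof, option (C).
(A) sethesafotsof is wrong: it uses hearsay instead of assumed for evidentiality.
(B) tssethsafotsof is wrong: it has the affixes in the wrong order.

C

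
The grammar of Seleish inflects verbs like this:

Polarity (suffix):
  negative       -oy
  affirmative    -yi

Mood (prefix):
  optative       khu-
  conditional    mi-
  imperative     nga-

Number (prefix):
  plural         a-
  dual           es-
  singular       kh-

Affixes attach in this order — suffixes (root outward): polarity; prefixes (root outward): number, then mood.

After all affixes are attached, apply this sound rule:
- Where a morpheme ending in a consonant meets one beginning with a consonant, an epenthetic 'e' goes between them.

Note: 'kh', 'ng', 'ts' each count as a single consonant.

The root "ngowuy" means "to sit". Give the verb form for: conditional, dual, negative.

Attach number dual es- → esngowuy.
Attach mood conditional mi- → miesngowuy.
Attach polarity negative -oy → miesngowuyoy.
Apply epenthesis: miesngowuyoy → miesengowuyoy.

miesengowuyoy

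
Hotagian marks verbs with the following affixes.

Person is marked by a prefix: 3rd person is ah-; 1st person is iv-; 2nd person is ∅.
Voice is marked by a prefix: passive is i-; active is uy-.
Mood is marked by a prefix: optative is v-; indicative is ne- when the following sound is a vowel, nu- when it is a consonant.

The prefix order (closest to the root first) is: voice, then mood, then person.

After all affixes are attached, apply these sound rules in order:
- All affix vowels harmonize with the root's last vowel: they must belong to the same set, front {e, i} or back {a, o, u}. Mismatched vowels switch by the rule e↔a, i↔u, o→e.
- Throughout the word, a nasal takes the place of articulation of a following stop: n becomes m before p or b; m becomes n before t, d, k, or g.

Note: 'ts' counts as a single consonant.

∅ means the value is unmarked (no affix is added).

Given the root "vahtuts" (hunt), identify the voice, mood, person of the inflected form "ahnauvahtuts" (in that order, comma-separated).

passive, indicative, 3rd person

Segment: ah-ne-i-vahtuts.
voice: i- → passive.
mood: ne/nu- → indicative.
person: ah- → 3rd person.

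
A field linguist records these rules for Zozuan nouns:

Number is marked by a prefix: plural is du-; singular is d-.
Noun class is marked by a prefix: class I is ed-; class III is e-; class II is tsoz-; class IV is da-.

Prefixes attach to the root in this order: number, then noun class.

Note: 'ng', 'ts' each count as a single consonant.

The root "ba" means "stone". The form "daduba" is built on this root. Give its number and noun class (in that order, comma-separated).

Segment: da-du-ba.
number: du- → plural.
noun class: da- → class IV.

plural, class IV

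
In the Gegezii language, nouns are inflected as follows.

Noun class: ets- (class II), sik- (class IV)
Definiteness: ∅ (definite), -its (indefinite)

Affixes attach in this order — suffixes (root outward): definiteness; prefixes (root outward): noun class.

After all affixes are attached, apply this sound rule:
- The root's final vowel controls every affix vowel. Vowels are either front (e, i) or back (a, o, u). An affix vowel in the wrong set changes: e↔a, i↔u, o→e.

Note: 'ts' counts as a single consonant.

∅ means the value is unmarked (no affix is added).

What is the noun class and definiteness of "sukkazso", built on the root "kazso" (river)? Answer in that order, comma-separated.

class IV, definite

Segment: sik-kazso.
noun class: sik- → class IV.
definiteness: ∅ → definite.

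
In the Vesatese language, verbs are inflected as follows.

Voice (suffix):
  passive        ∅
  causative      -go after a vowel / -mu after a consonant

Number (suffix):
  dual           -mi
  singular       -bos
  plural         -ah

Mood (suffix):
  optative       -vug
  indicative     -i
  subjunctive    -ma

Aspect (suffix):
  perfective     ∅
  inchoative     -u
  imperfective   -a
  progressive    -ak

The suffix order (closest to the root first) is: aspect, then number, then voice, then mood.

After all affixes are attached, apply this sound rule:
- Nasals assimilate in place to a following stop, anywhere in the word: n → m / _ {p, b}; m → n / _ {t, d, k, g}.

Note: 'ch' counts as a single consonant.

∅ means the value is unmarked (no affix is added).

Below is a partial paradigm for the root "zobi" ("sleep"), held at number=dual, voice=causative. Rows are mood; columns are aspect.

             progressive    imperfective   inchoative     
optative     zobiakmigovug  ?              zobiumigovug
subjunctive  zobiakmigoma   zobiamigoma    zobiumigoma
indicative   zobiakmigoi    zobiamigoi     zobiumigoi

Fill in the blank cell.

zobiamigovug

Attach aspect imperfective -a → zobia.
Attach number dual -mi → zobiami.
Attach voice causative -go (after vowel 'i') → zobiamigo.
Attach mood optative -vug → zobiamigovug.
Nasal assimilation: no change.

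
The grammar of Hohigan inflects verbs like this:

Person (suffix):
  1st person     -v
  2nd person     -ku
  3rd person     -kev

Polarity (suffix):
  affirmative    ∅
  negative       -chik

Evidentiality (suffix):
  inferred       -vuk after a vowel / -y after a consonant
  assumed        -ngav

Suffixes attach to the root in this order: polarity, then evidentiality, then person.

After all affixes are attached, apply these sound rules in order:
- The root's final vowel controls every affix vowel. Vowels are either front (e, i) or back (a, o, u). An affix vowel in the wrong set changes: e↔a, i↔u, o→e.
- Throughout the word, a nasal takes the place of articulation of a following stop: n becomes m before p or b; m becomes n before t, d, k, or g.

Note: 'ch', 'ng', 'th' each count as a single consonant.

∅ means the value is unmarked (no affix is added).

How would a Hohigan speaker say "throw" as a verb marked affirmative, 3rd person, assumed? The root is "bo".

bongavkav

polarity = affirmative: zero marking, form stays bo.
Attach evidentiality assumed -ngav → bongav.
Attach person 3rd person -kev → bongavkev.
Apply vowel harmony: bongavkev → bongavkav.
Nasal assimilation: no change.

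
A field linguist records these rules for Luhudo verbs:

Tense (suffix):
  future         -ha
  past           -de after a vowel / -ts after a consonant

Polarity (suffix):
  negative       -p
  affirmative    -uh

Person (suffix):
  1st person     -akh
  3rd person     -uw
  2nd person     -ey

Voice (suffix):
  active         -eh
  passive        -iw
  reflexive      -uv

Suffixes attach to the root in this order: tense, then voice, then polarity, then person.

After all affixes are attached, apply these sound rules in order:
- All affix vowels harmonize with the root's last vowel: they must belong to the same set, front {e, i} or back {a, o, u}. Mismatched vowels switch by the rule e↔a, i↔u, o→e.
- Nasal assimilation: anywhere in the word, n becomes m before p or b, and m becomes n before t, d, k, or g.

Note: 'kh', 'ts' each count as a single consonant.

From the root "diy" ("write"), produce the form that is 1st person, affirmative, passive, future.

diyheiwihekh

Attach tense future -ha → diyha.
Attach voice passive -iw → diyhaiw.
Attach polarity affirmative -uh → diyhaiwuh.
Attach person 1st person -akh → diyhaiwuhakh.
Apply vowel harmony: diyhaiwuhakh → diyheiwihekh.
Nasal assimilation: no change.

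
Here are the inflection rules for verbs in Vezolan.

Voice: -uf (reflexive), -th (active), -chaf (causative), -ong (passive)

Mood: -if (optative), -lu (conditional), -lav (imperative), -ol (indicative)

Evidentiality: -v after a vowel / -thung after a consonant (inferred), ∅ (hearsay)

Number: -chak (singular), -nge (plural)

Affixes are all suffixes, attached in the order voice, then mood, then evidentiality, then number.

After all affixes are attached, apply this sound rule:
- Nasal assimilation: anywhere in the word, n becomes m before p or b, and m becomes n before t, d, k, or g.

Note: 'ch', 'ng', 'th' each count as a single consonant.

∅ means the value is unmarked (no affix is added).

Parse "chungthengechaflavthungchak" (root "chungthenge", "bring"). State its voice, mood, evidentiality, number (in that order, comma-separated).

Segment: chungthenge-chaf-lav-thung-chak.
voice: -chaf → causative.
mood: -lav → imperative.
evidentiality: -v/thung → inferred.
number: -chak → singular.

causative, imperative, inferred, singular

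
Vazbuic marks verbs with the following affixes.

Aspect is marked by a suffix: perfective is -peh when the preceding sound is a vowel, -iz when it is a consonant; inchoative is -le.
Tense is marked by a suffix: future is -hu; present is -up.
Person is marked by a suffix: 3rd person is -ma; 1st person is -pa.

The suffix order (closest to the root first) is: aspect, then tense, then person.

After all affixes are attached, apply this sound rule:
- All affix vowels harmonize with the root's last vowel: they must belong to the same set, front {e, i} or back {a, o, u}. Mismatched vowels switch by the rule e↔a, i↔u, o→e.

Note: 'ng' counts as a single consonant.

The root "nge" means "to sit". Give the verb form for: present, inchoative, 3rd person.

ngeleipme

Attach aspect inchoative -le → ngele.
Attach tense present -up → ngeleup.
Attach person 3rd person -ma → ngeleupma.
Apply vowel harmony: ngeleupma → ngeleipme.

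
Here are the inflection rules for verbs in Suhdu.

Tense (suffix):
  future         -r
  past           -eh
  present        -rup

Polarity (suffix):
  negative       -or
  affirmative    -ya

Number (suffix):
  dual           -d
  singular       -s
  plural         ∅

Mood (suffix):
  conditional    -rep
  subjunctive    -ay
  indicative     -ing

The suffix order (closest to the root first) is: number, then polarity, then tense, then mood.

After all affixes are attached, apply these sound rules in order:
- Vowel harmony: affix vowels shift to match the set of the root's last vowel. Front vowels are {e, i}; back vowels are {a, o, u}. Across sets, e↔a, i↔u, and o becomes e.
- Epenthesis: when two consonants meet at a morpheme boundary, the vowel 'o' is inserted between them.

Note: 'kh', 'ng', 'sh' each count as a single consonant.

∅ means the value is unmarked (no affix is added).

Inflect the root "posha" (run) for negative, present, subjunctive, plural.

number = plural: zero marking, form stays posha.
Attach polarity negative -or → poshaor.
Attach tense present -rup → poshaorrup.
Attach mood subjunctive -ay → poshaorrupay.
Vowel harmony: no change.
Apply epenthesis: poshaorrupay → poshaororupay.

poshaororupay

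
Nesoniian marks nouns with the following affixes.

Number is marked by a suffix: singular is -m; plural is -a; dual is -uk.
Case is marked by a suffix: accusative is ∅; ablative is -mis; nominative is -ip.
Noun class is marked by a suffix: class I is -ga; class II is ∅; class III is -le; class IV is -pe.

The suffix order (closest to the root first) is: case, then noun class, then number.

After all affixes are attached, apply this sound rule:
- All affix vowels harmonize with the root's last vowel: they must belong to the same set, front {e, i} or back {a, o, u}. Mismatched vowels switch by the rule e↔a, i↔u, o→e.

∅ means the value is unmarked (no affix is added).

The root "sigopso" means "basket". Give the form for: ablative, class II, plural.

Attach case ablative -mis → sigopsomis.
noun class = class II: zero marking, form stays sigopsomis.
Attach number plural -a → sigopsomisa.
Apply vowel harmony: sigopsomisa → sigopsomusa.

sigopsomusa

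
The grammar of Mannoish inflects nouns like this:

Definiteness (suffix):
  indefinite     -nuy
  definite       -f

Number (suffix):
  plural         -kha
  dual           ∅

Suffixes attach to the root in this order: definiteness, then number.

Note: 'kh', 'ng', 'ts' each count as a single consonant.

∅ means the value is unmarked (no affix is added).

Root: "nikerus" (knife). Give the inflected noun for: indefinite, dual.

nikerusnuy

Attach definiteness indefinite -nuy → nikerusnuy.
number = dual: zero marking, form stays nikerusnuy.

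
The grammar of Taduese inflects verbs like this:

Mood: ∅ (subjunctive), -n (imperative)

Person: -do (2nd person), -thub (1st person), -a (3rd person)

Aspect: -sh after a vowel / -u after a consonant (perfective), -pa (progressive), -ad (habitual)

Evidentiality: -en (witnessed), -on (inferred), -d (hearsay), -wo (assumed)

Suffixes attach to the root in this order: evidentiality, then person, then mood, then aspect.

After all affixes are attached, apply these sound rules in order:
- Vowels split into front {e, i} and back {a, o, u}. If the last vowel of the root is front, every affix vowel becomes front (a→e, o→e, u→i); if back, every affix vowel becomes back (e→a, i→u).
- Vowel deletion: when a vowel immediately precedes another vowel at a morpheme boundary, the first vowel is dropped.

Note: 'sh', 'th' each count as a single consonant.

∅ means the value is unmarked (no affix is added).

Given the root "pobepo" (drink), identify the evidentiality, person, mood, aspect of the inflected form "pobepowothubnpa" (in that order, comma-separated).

Segment: pobepo-wo-thub-n-pa.
evidentiality: -wo → assumed.
person: -thub → 1st person.
mood: -n → imperative.
aspect: -pa → progressive.

assumed, 1st person, imperative, progressive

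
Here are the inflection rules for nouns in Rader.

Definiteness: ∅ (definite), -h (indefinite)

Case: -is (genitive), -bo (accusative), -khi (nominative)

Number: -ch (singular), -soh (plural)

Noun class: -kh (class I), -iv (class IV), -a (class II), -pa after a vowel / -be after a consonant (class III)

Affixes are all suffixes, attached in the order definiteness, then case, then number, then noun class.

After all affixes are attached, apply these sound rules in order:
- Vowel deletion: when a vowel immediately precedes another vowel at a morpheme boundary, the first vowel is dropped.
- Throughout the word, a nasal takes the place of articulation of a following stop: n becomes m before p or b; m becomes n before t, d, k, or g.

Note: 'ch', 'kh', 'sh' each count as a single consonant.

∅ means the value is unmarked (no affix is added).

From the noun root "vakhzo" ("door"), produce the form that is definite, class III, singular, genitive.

definiteness = definite: zero marking, form stays vakhzo.
Attach case genitive -is → vakhzois.
Attach number singular -ch → vakhzoisch.
Attach noun class class III -be (after consonant 'ch') → vakhzoischbe.
Apply vowel deletion: vakhzoischbe → vakhzischbe.
Nasal assimilation: no change.

vakhzischbe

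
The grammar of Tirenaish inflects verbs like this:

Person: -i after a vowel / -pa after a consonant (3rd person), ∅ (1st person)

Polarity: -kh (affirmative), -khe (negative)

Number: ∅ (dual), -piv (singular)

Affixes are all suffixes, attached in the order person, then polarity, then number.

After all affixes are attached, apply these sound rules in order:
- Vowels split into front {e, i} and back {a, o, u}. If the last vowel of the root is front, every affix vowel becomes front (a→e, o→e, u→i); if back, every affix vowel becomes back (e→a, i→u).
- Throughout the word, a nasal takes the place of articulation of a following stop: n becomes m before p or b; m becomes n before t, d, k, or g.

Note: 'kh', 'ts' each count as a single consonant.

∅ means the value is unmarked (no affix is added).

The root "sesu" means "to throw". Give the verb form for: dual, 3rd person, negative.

Attach person 3rd person -i (after vowel 'u') → sesui.
Attach polarity negative -khe → sesuikhe.
number = dual: zero marking, form stays sesuikhe.
Apply vowel harmony: sesuikhe → sesuukha.
Nasal assimilation: no change.

sesuukha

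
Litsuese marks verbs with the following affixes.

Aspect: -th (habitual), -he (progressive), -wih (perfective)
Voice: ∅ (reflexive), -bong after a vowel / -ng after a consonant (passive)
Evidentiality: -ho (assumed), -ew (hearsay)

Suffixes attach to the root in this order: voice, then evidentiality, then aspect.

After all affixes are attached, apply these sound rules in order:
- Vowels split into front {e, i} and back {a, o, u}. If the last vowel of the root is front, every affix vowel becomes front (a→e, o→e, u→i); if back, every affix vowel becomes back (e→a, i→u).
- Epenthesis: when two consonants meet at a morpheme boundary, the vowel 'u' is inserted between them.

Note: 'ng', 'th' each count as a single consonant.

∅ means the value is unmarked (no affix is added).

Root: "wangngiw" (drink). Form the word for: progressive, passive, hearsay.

Attach voice passive -ng (after consonant 'w') → wangngiwng.
Attach evidentiality hearsay -ew → wangngiwngew.
Attach aspect progressive -he → wangngiwngewhe.
Vowel harmony: no change.
Apply epenthesis: wangngiwngewhe → wangngiwungewuhe.

wangngiwungewuhe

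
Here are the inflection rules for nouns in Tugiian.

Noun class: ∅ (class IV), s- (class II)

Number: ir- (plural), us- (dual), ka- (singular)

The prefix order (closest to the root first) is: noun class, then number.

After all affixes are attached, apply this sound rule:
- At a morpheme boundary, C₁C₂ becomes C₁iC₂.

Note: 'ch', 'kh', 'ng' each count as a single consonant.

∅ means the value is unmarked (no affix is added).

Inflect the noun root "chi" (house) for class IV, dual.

noun class = class IV: zero marking, form stays chi.
Attach number dual us- → uschi.
Apply epenthesis: uschi → usichi.

usichi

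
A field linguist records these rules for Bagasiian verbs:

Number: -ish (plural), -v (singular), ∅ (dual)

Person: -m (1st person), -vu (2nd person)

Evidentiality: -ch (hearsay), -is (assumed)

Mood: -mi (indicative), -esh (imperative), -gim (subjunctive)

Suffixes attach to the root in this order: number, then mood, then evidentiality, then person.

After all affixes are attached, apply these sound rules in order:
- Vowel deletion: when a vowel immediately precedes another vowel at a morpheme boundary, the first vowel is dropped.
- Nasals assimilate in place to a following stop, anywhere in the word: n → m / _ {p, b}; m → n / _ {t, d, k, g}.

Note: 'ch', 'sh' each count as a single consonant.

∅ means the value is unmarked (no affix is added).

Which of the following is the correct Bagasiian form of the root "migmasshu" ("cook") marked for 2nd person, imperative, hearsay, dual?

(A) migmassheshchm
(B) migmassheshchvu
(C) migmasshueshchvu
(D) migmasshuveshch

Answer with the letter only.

B

number = dual: zero marking, form stays migmasshu.
Attach mood imperative -esh → migmasshuesh.
Attach evidentiality hearsay -ch → migmasshueshch.
Attach person 2nd person -vu → migmasshueshchvu.
Apply vowel deletion: migmasshueshchvu → migmassheshchvu.
Nasal assimilation: no change.
So the correct form is migmassheshchvu, option (B).
(A) migmassheshchm is wrong: it uses 1st person instead of 2nd person for person.
(C) migmasshueshchvu is wrong: it fails to apply the sound rule(s).
(D) migmasshuveshch is wrong: it has the affixes in the wrong order.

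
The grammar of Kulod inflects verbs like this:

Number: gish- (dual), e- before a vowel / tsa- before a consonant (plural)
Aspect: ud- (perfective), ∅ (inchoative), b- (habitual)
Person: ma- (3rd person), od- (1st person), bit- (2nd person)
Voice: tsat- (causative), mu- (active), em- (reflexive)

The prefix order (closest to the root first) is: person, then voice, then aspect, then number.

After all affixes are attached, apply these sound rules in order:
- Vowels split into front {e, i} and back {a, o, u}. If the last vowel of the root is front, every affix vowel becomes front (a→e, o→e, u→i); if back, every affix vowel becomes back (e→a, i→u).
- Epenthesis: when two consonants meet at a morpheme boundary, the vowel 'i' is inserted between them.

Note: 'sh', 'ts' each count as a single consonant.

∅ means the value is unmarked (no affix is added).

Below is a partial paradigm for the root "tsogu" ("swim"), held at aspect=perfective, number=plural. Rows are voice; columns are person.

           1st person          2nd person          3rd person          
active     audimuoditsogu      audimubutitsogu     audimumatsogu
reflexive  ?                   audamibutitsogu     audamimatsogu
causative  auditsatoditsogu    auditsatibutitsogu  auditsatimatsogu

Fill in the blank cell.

Attach person 1st person od- → odtsogu.
Attach voice reflexive em- → emodtsogu.
Attach aspect perfective ud- → udemodtsogu.
Attach number plural e- (before vowel 'u') → eudemodtsogu.
Apply vowel harmony: eudemodtsogu → audamodtsogu.
Apply epenthesis: audamodtsogu → audamoditsogu.

audamoditsogu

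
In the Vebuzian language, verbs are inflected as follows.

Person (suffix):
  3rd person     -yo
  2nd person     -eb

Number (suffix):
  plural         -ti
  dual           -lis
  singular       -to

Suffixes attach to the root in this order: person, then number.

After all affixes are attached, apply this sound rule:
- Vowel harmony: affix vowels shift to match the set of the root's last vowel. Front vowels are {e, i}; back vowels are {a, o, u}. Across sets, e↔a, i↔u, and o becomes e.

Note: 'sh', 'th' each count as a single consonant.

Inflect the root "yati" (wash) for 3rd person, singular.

yatiyete

Attach person 3rd person -yo → yatiyo.
Attach number singular -to → yatiyoto.
Apply vowel harmony: yatiyoto → yatiyete.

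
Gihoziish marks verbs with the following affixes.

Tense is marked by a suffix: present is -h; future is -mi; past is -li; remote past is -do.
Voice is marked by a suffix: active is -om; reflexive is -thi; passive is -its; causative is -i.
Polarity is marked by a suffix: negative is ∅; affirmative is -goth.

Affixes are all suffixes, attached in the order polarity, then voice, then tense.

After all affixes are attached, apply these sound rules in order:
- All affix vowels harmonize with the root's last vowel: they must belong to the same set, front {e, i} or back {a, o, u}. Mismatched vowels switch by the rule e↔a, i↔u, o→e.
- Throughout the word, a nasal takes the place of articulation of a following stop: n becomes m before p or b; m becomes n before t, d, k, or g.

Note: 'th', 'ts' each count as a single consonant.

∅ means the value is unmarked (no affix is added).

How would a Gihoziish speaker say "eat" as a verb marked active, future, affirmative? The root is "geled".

geledgethemmi

Attach polarity affirmative -goth → geledgoth.
Attach voice active -om → geledgothom.
Attach tense future -mi → geledgothommi.
Apply vowel harmony: geledgothommi → geledgethemmi.
Nasal assimilation: no change.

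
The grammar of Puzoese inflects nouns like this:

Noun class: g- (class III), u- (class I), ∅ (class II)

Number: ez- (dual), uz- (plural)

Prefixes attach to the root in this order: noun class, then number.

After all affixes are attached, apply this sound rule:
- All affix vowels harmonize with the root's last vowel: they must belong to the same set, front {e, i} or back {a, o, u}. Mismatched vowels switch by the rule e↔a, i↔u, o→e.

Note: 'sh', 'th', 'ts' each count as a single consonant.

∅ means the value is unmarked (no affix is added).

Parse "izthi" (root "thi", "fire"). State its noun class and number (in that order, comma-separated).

class II, plural

Segment: uz-thi.
noun class: ∅ → class II.
number: uz- → plural.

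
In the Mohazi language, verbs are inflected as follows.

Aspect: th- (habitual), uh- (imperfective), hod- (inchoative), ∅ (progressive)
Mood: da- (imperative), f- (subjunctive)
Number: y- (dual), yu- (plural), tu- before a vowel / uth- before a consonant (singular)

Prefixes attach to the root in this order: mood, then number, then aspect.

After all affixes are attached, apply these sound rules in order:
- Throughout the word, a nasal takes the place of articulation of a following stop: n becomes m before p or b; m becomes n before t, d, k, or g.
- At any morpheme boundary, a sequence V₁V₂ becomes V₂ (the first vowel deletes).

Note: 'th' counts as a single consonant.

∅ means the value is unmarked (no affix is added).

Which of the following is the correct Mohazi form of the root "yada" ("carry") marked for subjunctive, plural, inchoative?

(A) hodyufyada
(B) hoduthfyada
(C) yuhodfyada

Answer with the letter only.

Attach mood subjunctive f- → fyada.
Attach number plural yu- → yufyada.
Attach aspect inchoative hod- → hodyufyada.
Nasal assimilation: no change.
Vowel deletion: no change.
So the correct form is hodyufyada, option (A).
(C) yuhodfyada is wrong: it has the affixes in the wrong order.
(B) hoduthfyada is wrong: it uses singular instead of plural for number.

A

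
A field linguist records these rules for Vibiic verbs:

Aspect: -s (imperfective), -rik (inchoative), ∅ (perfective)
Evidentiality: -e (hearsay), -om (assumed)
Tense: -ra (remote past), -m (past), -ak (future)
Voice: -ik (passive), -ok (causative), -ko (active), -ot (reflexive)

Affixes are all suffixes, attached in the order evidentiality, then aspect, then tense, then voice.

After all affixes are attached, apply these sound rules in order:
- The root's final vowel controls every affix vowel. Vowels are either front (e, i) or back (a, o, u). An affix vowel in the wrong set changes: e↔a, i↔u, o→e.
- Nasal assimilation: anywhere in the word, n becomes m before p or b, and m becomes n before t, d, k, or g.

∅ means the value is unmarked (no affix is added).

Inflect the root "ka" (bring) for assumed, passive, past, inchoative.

Attach evidentiality assumed -om → kaom.
Attach aspect inchoative -rik → kaomrik.
Attach tense past -m → kaomrikm.
Attach voice passive -ik → kaomrikmik.
Apply vowel harmony: kaomrikmik → kaomrukmuk.
Nasal assimilation: no change.

kaomrukmuk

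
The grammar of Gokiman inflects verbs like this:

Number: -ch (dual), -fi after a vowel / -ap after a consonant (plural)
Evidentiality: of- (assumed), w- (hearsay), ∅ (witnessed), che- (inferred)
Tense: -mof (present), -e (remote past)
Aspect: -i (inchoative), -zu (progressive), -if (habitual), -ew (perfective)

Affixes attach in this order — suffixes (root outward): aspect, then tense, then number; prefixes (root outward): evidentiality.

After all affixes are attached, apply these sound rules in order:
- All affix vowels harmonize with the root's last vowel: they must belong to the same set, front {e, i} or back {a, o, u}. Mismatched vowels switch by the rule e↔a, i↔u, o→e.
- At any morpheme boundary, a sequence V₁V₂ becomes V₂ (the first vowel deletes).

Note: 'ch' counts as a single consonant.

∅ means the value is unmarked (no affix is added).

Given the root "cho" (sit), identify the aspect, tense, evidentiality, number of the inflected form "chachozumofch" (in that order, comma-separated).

progressive, present, inferred, dual

Segment: che-cho-zu-mof-ch.
aspect: -zu → progressive.
tense: -mof → present.
evidentiality: che- → inferred.
number: -ch → dual.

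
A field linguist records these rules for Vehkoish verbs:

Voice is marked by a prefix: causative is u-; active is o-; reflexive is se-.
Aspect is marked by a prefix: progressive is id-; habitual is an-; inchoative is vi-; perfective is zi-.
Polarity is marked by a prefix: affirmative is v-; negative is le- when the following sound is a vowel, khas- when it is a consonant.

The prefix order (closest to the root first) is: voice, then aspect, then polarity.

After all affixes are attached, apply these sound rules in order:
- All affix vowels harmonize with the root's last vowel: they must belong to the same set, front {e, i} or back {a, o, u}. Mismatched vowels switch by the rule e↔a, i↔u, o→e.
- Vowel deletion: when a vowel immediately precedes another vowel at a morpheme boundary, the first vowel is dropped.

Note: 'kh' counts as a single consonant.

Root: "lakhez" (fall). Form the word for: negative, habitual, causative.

lenilakhez

Attach voice causative u- → ulakhez.
Attach aspect habitual an- → anulakhez.
Attach polarity negative le- (before vowel 'a') → leanulakhez.
Apply vowel harmony: leanulakhez → leenilakhez.
Apply vowel deletion: leenilakhez → lenilakhez.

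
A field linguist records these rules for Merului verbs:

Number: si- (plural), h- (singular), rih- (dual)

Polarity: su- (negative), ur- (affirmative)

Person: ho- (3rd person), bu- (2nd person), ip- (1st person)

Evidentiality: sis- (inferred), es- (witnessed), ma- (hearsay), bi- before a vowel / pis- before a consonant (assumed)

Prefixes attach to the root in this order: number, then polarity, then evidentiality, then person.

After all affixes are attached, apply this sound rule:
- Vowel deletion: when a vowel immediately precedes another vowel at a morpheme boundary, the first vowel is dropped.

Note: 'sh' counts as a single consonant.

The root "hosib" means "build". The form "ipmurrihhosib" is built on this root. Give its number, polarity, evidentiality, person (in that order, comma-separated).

dual, affirmative, hearsay, 1st person

Segment: ip-ma-ur-rih-hosib.
number: rih- → dual.
polarity: ur- → affirmative.
evidentiality: ma- → hearsay.
person: ip- → 1st person.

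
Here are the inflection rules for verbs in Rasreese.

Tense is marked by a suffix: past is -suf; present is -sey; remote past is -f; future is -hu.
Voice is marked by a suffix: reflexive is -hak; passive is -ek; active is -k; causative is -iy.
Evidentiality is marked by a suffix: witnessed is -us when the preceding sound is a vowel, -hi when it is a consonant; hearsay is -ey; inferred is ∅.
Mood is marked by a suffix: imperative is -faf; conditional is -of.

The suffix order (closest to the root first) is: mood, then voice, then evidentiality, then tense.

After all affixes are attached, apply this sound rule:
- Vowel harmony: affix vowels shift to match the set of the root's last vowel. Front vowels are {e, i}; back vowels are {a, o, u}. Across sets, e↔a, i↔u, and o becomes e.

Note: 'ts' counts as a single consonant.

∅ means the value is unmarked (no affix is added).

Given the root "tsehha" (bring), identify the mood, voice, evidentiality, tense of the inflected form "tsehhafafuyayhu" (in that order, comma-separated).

imperative, causative, hearsay, future

Segment: tsehha-faf-iy-ey-hu.
mood: -faf → imperative.
voice: -iy → causative.
evidentiality: -ey → hearsay.
tense: -hu → future.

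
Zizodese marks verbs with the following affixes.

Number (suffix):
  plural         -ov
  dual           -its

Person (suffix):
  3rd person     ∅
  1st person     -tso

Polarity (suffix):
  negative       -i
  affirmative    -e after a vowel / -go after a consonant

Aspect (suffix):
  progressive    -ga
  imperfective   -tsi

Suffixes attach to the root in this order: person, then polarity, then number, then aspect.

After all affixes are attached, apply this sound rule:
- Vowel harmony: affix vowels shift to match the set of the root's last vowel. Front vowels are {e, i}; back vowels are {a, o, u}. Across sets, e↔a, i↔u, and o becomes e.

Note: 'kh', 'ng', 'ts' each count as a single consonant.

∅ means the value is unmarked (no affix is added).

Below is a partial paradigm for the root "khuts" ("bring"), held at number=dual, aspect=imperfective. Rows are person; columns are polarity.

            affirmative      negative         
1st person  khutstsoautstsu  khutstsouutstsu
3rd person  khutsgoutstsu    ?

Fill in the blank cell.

person = 3rd person: zero marking, form stays khuts.
Attach polarity negative -i → khutsi.
Attach number dual -its → khutsiits.
Attach aspect imperfective -tsi → khutsiitstsi.
Apply vowel harmony: khutsiitstsi → khutsuutstsu.

khutsuutstsu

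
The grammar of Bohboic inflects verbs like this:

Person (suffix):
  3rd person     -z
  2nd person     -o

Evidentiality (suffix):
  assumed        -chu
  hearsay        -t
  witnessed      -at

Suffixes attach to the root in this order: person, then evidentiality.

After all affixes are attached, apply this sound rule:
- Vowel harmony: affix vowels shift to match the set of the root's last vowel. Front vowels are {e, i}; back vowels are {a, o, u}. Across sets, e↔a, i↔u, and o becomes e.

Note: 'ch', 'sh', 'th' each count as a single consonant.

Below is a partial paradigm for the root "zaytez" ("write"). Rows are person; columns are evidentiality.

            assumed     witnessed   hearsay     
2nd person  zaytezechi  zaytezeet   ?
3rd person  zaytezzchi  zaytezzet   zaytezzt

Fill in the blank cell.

zaytezet

Attach person 2nd person -o → zaytezo.
Attach evidentiality hearsay -t → zaytezot.
Apply vowel harmony: zaytezot → zaytezet.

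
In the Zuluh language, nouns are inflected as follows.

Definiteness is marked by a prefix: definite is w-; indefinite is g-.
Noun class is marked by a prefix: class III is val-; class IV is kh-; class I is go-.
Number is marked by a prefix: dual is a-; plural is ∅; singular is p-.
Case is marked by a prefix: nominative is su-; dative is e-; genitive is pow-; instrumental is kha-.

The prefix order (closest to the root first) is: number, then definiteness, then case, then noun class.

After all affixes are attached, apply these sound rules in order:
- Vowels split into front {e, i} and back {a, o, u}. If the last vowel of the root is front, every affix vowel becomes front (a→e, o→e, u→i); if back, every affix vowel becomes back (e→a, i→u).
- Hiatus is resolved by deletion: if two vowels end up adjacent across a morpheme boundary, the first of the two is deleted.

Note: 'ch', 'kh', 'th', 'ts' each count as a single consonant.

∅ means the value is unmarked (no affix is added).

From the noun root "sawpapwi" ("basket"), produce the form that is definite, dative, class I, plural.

number = plural: zero marking, form stays sawpapwi.
Attach definiteness definite w- → wsawpapwi.
Attach case dative e- → ewsawpapwi.
Attach noun class class I go- → goewsawpapwi.
Apply vowel harmony: goewsawpapwi → geewsawpapwi.
Apply vowel deletion: geewsawpapwi → gewsawpapwi.

gewsawpapwi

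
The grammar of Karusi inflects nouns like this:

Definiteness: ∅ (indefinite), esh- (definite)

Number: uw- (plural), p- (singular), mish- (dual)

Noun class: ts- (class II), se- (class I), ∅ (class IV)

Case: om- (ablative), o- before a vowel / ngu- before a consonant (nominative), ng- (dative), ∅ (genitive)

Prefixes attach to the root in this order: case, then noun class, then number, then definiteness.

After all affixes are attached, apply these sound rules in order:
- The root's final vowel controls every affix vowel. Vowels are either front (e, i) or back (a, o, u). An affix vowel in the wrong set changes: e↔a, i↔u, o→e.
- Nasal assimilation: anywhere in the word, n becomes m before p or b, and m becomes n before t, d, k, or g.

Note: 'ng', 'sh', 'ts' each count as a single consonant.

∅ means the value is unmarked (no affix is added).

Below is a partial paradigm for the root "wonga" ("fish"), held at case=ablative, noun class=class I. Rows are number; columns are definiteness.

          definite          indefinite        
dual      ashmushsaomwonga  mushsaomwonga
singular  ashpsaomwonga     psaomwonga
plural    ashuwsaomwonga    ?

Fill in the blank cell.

Attach case ablative om- → omwonga.
Attach noun class class I se- → seomwonga.
Attach number plural uw- → uwseomwonga.
definiteness = indefinite: zero marking, form stays uwseomwonga.
Apply vowel harmony: uwseomwonga → uwsaomwonga.
Nasal assimilation: no change.

uwsaomwonga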